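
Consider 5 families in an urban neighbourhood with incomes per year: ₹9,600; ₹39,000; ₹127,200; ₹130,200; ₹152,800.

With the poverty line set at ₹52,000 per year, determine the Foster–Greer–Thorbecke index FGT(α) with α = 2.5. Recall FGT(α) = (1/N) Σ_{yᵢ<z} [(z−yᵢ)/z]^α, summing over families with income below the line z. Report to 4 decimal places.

Poor units: ₹9,600, ₹39,000 (q = 2 of N = 5).
Normalized shortfalls: (52000−9600)/52000 = 0.8154; (52000−39000)/52000 = 0.2500.
Raised to α = 2.5: 0.60035; 0.03125.
Sum = 0.631602; FGT(2.5) = 0.631602 / 5 = 0.1263.

0.1263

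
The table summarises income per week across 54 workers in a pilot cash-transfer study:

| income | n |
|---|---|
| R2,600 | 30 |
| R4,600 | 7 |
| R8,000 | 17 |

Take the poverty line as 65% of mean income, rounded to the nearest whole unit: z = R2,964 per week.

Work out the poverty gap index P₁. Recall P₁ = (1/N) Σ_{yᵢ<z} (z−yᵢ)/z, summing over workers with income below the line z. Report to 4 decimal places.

0.0682

Incomes under z: 30×R2,600 (q = 30 of N = 54).
Relative gaps: (2964−2600)/2964 = 0.1228 (×30).
Sum of shortfalls = 3.684211; P₁ averages over all N: 3.684211 / 54 = 0.0682.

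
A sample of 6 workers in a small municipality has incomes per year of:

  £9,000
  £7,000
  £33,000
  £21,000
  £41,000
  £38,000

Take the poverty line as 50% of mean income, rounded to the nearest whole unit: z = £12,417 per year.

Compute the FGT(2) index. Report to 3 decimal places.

0.044

Poor units: £7,000, £9,000 (q = 2 of N = 6).
Gap ratios (z−y)/z: (12417−7000)/12417 = 0.4363; (12417−9000)/12417 = 0.2752.
Squared: 0.1903; 0.0757.
Sum = 0.266048; P₂ = 0.266048 / 6 = 0.044.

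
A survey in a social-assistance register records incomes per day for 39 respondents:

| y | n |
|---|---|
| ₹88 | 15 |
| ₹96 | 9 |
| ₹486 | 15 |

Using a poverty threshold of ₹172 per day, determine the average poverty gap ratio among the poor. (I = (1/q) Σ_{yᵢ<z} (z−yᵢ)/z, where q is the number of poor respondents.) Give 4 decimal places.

Below z: 15×₹88, 9×₹96 (q = 24 of N = 39).
Relative gaps: 0.4884 (×15), 0.4419 (×9); sum = 11.302326.
I averages over the q = 24 poor units only: 11.302326 / 24 = 0.4709.

0.4709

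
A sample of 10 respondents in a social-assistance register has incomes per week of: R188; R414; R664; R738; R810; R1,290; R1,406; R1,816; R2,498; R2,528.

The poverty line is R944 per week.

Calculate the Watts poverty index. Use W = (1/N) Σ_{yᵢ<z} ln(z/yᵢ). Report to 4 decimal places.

Poor units: R188, R414, R664, R738, R810 (q = 5 of N = 10).
Log gaps: ln(944/188) = 1.6137; ln(944/414) = 0.8243; ln(944/664) = 0.3518; ln(944/738) = 0.2462; ln(944/810) = 0.1531.
W = 3.189063 / 10 = 0.3189.

0.3189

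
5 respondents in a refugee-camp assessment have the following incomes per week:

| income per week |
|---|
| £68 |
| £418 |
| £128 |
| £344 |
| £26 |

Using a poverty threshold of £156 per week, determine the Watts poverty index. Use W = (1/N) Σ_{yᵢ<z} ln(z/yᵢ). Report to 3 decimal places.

0.564

Below the line: £26, £68, £128 (q = 3 of N = 5).
Log shortfalls: ln(156/26) = 1.7918; ln(156/68) = 0.8303; ln(156/128) = 0.1978.
W = 2.819934 / 5 = 0.564.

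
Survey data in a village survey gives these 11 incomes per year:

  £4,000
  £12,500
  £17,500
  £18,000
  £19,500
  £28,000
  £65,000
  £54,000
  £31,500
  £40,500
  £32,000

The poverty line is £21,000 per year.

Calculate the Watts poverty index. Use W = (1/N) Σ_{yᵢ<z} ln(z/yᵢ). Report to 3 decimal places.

Incomes under z: £4,000, £12,500, £17,500, £18,000, £19,500 (q = 5 of N = 11).
Log gaps: ln(21000/4000) = 1.6582; ln(21000/12500) = 0.5188; ln(21000/17500) = 0.1823; ln(21000/18000) = 0.1542; ln(21000/19500) = 0.0741.
W = 2.587602 / 11 = 0.235.

0.235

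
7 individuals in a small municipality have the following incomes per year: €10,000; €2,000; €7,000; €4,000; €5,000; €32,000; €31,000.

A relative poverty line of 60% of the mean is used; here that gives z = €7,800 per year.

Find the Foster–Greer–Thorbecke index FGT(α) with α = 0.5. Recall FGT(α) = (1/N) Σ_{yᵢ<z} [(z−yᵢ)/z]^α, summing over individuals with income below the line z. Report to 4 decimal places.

Below z: €2,000, €4,000, €5,000, €7,000 (q = 4 of N = 7).
Shortfall ratios: (7800−2000)/7800 = 0.7436; (7800−4000)/7800 = 0.4872; (7800−5000)/7800 = 0.3590; (7800−7000)/7800 = 0.1026.
Raised to α = 0.5: 0.86232; 0.69798; 0.59914; 0.32026.
Sum = 2.479700; FGT(0.5) = 2.479700 / 7 = 0.3542.

0.3542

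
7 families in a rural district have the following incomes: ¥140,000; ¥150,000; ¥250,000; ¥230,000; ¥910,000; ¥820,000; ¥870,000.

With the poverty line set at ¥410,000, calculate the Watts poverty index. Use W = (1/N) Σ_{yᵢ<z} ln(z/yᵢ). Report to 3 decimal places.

0.450

Incomes under z: ¥140,000, ¥150,000, ¥230,000, ¥250,000 (q = 4 of N = 7).
Log shortfalls: ln(410000/140000) = 1.0745; ln(410000/150000) = 1.0055; ln(410000/230000) = 0.5781; ln(410000/250000) = 0.4947.
W = 3.152811 / 7 = 0.450.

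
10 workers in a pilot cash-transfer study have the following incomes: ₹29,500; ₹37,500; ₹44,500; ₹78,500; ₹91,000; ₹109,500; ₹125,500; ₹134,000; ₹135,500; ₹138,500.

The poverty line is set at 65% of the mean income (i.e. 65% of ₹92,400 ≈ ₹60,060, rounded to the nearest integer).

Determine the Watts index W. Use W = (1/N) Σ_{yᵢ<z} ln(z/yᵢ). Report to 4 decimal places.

0.1482

Below z: ₹29,500, ₹37,500, ₹44,500 (q = 3 of N = 10).
ln(z/y) terms: ln(60060/29500) = 0.7110; ln(60060/37500) = 0.4710; ln(60060/44500) = 0.2999.
W = 1.481812 / 10 = 0.1482.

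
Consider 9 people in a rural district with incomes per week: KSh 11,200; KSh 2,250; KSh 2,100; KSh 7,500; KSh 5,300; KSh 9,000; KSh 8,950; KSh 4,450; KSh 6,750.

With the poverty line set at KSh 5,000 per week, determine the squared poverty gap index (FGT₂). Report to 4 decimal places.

0.0723

Below the line: KSh 2,100, KSh 2,250, KSh 4,450 (q = 3 of N = 9).
Shortfall ratios: (5000−2100)/5000 = 0.5800; (5000−2250)/5000 = 0.5500; (5000−4450)/5000 = 0.1100.
Squared: 0.3364; 0.3025; 0.0121.
Sum = 0.651000; P₂ = 0.651000 / 9 = 0.0723.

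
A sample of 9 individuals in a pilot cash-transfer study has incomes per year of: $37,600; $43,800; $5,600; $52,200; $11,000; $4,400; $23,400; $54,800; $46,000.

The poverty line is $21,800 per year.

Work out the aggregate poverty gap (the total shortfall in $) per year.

$44,400

Poor units: $4,400, $5,600, $11,000 (q = 3 of N = 9).
Individual gaps: 21800−4400 = 17400; 21800−5600 = 16200; 21800−11000 = 10800.
Aggregate gap = $44,400.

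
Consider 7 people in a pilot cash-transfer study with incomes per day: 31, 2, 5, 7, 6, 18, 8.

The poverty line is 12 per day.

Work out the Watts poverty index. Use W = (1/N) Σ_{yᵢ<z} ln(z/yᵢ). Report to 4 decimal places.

Poor units: 2, 5, 6, 7, 8 (q = 5 of N = 7).
Log shortfalls: ln(12/2) = 1.7918; ln(12/5) = 0.8755; ln(12/6) = 0.6931; ln(12/7) = 0.5390; ln(12/8) = 0.4055.
W = 4.304837 / 7 = 0.6150.

0.6150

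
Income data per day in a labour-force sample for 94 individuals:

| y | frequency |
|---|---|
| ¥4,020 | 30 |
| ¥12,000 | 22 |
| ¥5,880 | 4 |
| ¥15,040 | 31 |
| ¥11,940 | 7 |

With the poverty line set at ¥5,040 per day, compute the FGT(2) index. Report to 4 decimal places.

Incomes under z: 30×¥4,020 (q = 30 of N = 94).
Normalized shortfalls: (5040−4020)/5040 = 0.2024 (×30).
Squared: 0.0410 (×30).
Sum = 1.228741; P₂ = 1.228741 / 94 = 0.0131.

0.0131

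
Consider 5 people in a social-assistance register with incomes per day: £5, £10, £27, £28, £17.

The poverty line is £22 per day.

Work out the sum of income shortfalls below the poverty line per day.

Poor units: £5, £10, £17 (q = 3 of N = 5).
Individual gaps: 22−5 = 17; 22−10 = 12; 22−17 = 5.
Aggregate gap = £34.

£34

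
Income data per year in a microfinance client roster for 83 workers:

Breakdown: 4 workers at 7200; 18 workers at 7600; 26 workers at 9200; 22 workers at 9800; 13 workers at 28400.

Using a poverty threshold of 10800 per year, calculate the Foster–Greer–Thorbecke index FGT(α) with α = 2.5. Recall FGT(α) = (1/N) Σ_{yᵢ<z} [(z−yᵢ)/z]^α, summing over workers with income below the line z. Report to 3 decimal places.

Incomes under z: 4×7200, 18×7600, 26×9200, 22×9800 (q = 70 of N = 83).
Relative gaps: (10800−7200)/10800 = 0.3333 (×4); (10800−7600)/10800 = 0.2963 (×18); (10800−9200)/10800 = 0.1481 (×26); (10800−9800)/10800 = 0.0926 (×22).
Raised to α = 2.5: 0.06415 (×4); 0.04779 (×18); 0.00845 (×26); 0.00261 (×22).
Sum = 1.393812; FGT(2.5) = 1.393812 / 83 = 0.017.

0.017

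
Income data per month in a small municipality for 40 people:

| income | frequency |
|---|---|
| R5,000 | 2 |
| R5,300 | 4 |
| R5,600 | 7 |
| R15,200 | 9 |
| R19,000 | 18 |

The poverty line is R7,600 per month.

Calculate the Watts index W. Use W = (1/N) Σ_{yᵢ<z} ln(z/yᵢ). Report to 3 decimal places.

Below the line: 2×R5,000, 4×R5,300, 7×R5,600 (q = 13 of N = 40).
Log shortfalls: ln(7600/5000) = 0.4187 (×2); ln(7600/5300) = 0.3604 (×4); ln(7600/5600) = 0.3054 (×7).
W = 4.416858 / 40 = 0.110.

0.110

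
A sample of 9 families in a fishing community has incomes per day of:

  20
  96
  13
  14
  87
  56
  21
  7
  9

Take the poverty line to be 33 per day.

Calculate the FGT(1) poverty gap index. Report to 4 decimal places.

Below the line: 7, 9, 13, 14, 20, 21 (q = 6 of N = 9).
Shortfall ratios: (33−7)/33 = 0.7879; (33−9)/33 = 0.7273; (33−13)/33 = 0.6061; (33−14)/33 = 0.5758; (33−20)/33 = 0.3939; (33−21)/33 = 0.3636.
Σ = 3.454545. Dividing by the full population N = 9 gives P₁ = 0.3838.

0.3838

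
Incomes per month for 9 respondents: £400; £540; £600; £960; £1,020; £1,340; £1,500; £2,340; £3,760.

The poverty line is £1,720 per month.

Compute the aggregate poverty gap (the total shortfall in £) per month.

Below z: £400, £540, £600, £960, £1,020, £1,340, £1,500 (q = 7 of N = 9).
Individual gaps: 1720−400 = 1320; 1720−540 = 1180; 1720−600 = 1120; 1720−960 = 760; 1720−1020 = 700; 1720−1340 = 380; 1720−1500 = 220.
Aggregate gap = £5,680.

£5,680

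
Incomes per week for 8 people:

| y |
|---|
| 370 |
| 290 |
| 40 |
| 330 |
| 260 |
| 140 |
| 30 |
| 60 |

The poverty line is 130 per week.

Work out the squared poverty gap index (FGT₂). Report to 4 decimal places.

0.1701

Incomes under z: 30, 40, 60 (q = 3 of N = 8).
Relative gaps: (130−30)/130 = 0.7692; (130−40)/130 = 0.6923; (130−60)/130 = 0.5385.
Squared: 0.5917; 0.4793; 0.2899.
Sum = 1.360947; P₂ = 1.360947 / 8 = 0.1701.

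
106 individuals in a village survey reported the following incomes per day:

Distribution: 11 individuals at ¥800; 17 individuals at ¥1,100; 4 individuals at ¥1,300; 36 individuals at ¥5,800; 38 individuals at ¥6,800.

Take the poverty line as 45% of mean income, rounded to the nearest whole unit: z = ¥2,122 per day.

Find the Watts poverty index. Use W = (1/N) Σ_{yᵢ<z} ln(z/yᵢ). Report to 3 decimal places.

0.225

Below z: 11×¥800, 17×¥1,100, 4×¥1,300 (q = 32 of N = 106).
Log gaps: ln(2122/800) = 0.9755 (×11); ln(2122/1100) = 0.6570 (×17); ln(2122/1300) = 0.4900 (×4).
W = 23.860338 / 106 = 0.225.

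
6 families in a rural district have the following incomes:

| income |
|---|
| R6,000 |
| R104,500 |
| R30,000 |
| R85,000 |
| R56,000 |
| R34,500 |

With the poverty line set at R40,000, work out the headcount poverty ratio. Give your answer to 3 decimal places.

3 of the 6 families have income below R40,000.
H = 3/6 = 0.500.

0.500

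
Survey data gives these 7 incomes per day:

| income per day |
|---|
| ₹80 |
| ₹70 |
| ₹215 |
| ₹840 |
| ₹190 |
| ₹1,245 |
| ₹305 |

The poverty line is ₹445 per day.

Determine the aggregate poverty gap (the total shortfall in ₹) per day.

₹1,365

Incomes under z: ₹70, ₹80, ₹190, ₹215, ₹305 (q = 5 of N = 7).
Individual gaps: 445−70 = 375; 445−80 = 365; 445−190 = 255; 445−215 = 230; 445−305 = 140.
Aggregate gap = ₹1,365.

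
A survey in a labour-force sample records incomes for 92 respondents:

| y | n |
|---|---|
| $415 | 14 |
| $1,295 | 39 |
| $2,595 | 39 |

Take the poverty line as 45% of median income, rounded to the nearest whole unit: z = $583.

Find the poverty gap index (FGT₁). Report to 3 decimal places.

0.044

Incomes under z: 14×$415 (q = 14 of N = 92).
Shortfall ratios: (583−415)/583 = 0.2882 (×14).
Σ = 4.034305. Dividing by the full population N = 92 gives P₁ = 0.044.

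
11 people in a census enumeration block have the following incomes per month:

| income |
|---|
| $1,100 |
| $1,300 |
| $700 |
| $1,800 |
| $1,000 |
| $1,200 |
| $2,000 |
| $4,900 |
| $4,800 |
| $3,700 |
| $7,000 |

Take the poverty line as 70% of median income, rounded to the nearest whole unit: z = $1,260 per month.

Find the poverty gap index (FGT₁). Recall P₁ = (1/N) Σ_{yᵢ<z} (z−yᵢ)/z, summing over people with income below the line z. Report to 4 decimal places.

0.0750

Below z: $700, $1,000, $1,100, $1,200 (q = 4 of N = 11).
Gap ratios (z−y)/z: (1260−700)/1260 = 0.4444; (1260−1000)/1260 = 0.2063; (1260−1100)/1260 = 0.1270; (1260−1200)/1260 = 0.0476.
Sum of shortfalls = 0.825397; P₁ averages over all N: 0.825397 / 11 = 0.0750.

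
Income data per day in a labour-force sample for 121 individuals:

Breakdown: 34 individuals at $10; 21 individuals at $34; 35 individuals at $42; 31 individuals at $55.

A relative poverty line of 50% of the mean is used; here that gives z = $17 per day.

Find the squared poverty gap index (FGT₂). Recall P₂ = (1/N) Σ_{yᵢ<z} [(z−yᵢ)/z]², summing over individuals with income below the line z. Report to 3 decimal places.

Poor units: 34×$10 (q = 34 of N = 121).
Shortfall ratios: (17−10)/17 = 0.4118 (×34).
Squared: 0.1696 (×34).
Sum = 5.764706; P₂ = 5.764706 / 121 = 0.048.

0.048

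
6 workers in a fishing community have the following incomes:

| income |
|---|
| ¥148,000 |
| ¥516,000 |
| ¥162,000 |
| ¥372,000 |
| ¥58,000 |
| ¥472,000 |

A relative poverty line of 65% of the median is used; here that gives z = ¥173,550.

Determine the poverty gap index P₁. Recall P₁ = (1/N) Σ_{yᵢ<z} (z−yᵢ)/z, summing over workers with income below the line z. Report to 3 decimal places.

Incomes under z: ¥58,000, ¥148,000, ¥162,000 (q = 3 of N = 6).
Normalized shortfalls: (173550−58000)/173550 = 0.6658; (173550−148000)/173550 = 0.1472; (173550−162000)/173550 = 0.0666.
Sum of shortfalls = 0.879574; P₁ averages over all N: 0.879574 / 6 = 0.147.

0.147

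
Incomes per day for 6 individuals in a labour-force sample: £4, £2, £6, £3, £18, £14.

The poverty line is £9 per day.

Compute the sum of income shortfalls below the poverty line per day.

Below the line: £2, £3, £4, £6 (q = 4 of N = 6).
Individual gaps: 9−2 = 7; 9−3 = 6; 9−4 = 5; 9−6 = 3.
Aggregate gap = £21.

£21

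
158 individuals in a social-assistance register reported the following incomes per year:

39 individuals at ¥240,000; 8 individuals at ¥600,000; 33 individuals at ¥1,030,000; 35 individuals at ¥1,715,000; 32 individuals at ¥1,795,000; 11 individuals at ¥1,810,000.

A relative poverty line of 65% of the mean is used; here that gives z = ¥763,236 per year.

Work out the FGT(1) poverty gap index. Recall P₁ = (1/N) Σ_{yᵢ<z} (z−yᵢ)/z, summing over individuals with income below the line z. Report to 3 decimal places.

Below the line: 39×¥240,000, 8×¥600,000 (q = 47 of N = 158).
Normalized shortfalls: (763236−240000)/763236 = 0.6855 (×39); (763236−600000)/763236 = 0.2139 (×8).
Σ = 28.447416. Dividing by the full population N = 158 gives P₁ = 0.180.

0.180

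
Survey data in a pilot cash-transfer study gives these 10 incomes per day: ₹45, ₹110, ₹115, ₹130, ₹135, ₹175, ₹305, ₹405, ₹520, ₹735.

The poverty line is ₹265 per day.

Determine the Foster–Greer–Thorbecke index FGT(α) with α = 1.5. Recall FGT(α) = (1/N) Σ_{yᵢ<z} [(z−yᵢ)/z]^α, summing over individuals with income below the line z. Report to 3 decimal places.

0.253

Poor units: ₹45, ₹110, ₹115, ₹130, ₹135, ₹175 (q = 6 of N = 10).
Relative gaps: (265−45)/265 = 0.8302; (265−110)/265 = 0.5849; (265−115)/265 = 0.5660; (265−130)/265 = 0.5094; (265−135)/265 = 0.4906; (265−175)/265 = 0.3396.
Raised to α = 1.5: 0.75642; 0.44733; 0.42586; 0.36361; 0.34359; 0.19792.
Sum = 2.534739; FGT(1.5) = 2.534739 / 10 = 0.253.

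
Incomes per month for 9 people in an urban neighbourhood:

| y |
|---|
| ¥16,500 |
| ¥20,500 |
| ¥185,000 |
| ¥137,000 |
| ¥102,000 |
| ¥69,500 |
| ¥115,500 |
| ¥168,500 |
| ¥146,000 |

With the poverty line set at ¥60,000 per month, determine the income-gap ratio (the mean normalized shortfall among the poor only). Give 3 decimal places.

0.692

Below z: ¥16,500, ¥20,500 (q = 2 of N = 9).
Relative gaps: 0.7250, 0.6583; sum = 1.383333.
I averages over the q = 2 poor units only: 1.383333 / 2 = 0.692.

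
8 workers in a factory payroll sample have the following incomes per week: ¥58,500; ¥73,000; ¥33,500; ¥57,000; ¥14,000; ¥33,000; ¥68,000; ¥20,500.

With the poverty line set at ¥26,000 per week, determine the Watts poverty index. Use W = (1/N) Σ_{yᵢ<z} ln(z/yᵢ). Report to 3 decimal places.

0.107

Incomes under z: ¥14,000, ¥20,500 (q = 2 of N = 8).
Log shortfalls: ln(26000/14000) = 0.6190; ln(26000/20500) = 0.2377.
W = 0.856711 / 8 = 0.107.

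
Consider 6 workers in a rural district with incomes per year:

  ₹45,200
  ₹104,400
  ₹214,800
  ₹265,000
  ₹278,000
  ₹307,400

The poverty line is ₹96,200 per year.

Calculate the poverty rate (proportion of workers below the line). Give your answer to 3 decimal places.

0.167

1 of the 6 workers have income below ₹96,200.
H = 1/6 = 0.167.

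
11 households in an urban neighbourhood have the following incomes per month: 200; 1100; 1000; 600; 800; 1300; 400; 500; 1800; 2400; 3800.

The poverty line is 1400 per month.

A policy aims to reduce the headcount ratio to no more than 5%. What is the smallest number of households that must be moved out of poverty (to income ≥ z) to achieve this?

Currently q = 8 of N = 11 are below the line (H = 0.727).
A headcount ratio of at most 5% allows at most ⌊0.05 × 11⌋ = 0 poor households.
So at least 8 − 0 = 8 must be lifted.

8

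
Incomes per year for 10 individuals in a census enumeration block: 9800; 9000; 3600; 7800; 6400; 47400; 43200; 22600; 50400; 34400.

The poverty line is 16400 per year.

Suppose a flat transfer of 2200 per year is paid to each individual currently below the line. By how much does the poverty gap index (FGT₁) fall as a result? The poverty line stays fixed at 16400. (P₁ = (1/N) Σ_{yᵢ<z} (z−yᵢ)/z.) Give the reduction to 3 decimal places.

0.067

Before: below the line — 3600, 6400, 7800, 9000, 9800; poverty gap index (FGT₁) = 0.27683.
After the 2200 transfer: below the line — 5800, 8600, 10000, 11200, 12000; poverty gap index (FGT₁) = 0.20976.
Reduction = 0.27683 − 0.20976 = 0.067.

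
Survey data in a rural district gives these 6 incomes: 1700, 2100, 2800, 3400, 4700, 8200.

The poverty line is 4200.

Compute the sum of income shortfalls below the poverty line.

Below the line: 1700, 2100, 2800, 3400 (q = 4 of N = 6).
Individual gaps: 4200−1700 = 2500; 4200−2100 = 2100; 4200−2800 = 1400; 4200−3400 = 800.
Aggregate gap = 6800.

6800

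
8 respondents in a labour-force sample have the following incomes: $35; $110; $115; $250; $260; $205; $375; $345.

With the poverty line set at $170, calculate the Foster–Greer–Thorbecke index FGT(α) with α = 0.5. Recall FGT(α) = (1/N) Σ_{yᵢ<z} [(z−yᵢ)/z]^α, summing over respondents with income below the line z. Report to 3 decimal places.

Incomes under z: $35, $110, $115 (q = 3 of N = 8).
Shortfall ratios: (170−35)/170 = 0.7941; (170−110)/170 = 0.3529; (170−115)/170 = 0.3235.
Raised to α = 0.5: 0.89113; 0.59409; 0.56880.
Sum = 2.054018; FGT(0.5) = 2.054018 / 8 = 0.257.

0.257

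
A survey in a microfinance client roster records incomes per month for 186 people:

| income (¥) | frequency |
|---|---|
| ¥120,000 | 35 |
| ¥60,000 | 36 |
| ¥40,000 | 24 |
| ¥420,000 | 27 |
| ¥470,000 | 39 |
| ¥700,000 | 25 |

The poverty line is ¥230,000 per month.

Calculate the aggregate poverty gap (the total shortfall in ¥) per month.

¥14,530,000

Incomes under z: 24×¥40,000, 36×¥60,000, 35×¥120,000 (q = 95 of N = 186).
Individual gaps: 24×(230000−40000) = 4560000; 36×(230000−60000) = 6120000; 35×(230000−120000) = 3850000.
Aggregate gap = ¥14,530,000.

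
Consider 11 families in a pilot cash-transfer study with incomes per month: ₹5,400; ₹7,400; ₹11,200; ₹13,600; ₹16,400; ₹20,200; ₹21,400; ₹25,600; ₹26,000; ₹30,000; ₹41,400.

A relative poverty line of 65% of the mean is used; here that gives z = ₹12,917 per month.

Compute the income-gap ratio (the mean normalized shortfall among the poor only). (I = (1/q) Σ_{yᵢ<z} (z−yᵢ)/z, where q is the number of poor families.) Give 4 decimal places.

0.3807

Below the line: ₹5,400, ₹7,400, ₹11,200 (q = 3 of N = 11).
Relative gaps: 0.5819, 0.4271, 0.1329; sum = 1.141983.
The income-gap ratio divides by q (the poor only): 1.141983 / 3 = 0.3807.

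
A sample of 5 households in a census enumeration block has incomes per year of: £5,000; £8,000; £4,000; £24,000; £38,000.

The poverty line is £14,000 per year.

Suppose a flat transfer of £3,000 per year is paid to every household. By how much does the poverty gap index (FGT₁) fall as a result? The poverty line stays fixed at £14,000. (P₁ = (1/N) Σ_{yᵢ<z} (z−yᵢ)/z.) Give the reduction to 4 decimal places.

Before: below the line — £4,000, £5,000, £8,000; poverty gap index (FGT₁) = 0.357143.
After the £3,000 transfer: below the line — £7,000, £8,000, £11,000; poverty gap index (FGT₁) = 0.228571.
Reduction = 0.357143 − 0.228571 = 0.1286.

0.1286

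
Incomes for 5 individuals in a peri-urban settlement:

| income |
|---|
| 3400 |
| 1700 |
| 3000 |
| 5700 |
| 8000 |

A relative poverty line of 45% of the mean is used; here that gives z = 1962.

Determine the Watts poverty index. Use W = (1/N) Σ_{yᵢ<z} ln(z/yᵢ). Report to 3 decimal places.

Incomes under z: 1700 (q = 1 of N = 5).
Log gaps: ln(1962/1700) = 0.1433.
W = 0.143336 / 5 = 0.029.

0.029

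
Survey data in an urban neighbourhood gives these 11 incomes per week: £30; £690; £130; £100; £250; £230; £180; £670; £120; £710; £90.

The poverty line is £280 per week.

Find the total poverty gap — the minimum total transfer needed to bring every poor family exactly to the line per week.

£1,110

Below z: £30, £90, £100, £120, £130, £180, £230, £250 (q = 8 of N = 11).
Individual gaps: 280−30 = 250; 280−90 = 190; 280−100 = 180; 280−120 = 160; 280−130 = 150; 280−180 = 100; 280−230 = 50; 280−250 = 30.
Aggregate gap = £1,110.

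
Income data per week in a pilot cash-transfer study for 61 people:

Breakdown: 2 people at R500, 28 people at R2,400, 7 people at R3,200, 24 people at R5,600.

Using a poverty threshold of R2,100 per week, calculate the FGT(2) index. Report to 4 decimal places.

0.0190

Incomes under z: 2×R500 (q = 2 of N = 61).
Normalized shortfalls: (2100−500)/2100 = 0.7619 (×2).
Squared: 0.5805 (×2).
Sum = 1.160998; P₂ = 1.160998 / 61 = 0.0190.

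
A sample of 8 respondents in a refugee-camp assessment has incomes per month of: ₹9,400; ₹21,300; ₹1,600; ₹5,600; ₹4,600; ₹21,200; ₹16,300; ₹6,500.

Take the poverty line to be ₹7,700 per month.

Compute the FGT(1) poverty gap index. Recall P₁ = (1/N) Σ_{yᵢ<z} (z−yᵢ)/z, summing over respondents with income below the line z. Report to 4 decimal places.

Below z: ₹1,600, ₹4,600, ₹5,600, ₹6,500 (q = 4 of N = 8).
Shortfall ratios: (7700−1600)/7700 = 0.7922; (7700−4600)/7700 = 0.4026; (7700−5600)/7700 = 0.2727; (7700−6500)/7700 = 0.1558.
Σ = 1.623377. Dividing by the full population N = 8 gives P₁ = 0.2029.

0.2029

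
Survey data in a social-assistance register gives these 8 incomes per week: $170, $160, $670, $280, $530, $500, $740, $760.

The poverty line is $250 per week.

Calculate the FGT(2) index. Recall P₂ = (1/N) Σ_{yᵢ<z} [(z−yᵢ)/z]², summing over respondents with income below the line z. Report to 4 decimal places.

Below z: $160, $170 (q = 2 of N = 8).
Normalized shortfalls: (250−160)/250 = 0.3600; (250−170)/250 = 0.3200.
Squared: 0.1296; 0.1024.
Sum = 0.232000; P₂ = 0.232000 / 8 = 0.0290.

0.0290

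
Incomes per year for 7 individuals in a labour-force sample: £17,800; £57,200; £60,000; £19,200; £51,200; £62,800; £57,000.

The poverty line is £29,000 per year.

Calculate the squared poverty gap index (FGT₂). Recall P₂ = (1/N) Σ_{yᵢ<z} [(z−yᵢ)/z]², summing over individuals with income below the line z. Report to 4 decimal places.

0.0376

Poor units: £17,800, £19,200 (q = 2 of N = 7).
Normalized shortfalls: (29000−17800)/29000 = 0.3862; (29000−19200)/29000 = 0.3379.
Squared: 0.1492; 0.1142.
Sum = 0.263353; P₂ = 0.263353 / 7 = 0.0376.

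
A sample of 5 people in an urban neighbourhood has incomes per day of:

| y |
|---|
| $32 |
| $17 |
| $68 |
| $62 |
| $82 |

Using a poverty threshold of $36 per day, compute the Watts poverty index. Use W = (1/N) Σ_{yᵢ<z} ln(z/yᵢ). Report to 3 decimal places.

Below the line: $17, $32 (q = 2 of N = 5).
Log gaps: ln(36/17) = 0.7503; ln(36/32) = 0.1178.
W = 0.868089 / 5 = 0.174.

0.174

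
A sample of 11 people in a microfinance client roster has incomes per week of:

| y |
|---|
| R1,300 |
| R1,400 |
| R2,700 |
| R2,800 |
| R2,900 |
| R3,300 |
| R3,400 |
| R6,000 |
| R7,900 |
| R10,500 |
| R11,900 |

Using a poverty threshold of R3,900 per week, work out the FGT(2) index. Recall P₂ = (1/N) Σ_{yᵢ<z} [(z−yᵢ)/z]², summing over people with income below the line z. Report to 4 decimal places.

Below z: R1,300, R1,400, R2,700, R2,800, R2,900, R3,300, R3,400 (q = 7 of N = 11).
Normalized shortfalls: (3900−1300)/3900 = 0.6667; (3900−1400)/3900 = 0.6410; (3900−2700)/3900 = 0.3077; (3900−2800)/3900 = 0.2821; (3900−2900)/3900 = 0.2564; (3900−3300)/3900 = 0.1538; (3900−3400)/3900 = 0.1282.
Squared: 0.4444; 0.4109; 0.0947; 0.0796; 0.0657; 0.0237; 0.0164.
Sum = 1.135437; P₂ = 1.135437 / 11 = 0.1032.

0.1032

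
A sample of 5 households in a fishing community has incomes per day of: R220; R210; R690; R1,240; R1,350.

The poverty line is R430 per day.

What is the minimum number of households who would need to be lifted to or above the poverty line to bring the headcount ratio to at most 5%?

2 of the 5 households are poor, so H = 2/5 = 0.400.
A headcount ratio of at most 5% allows at most ⌊0.05 × 5⌋ = 0 poor households.
So at least 2 − 0 = 2 must be lifted.

2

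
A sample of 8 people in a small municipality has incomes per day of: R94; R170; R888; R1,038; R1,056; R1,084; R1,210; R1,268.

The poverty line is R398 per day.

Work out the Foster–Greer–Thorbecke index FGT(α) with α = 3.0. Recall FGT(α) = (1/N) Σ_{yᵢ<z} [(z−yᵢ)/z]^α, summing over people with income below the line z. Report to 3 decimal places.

0.079

Below the line: R94, R170 (q = 2 of N = 8).
Shortfall ratios: (398−94)/398 = 0.7638; (398−170)/398 = 0.5729.
Raised to α = 3.0: 0.44563; 0.18800.
Sum = 0.633626; FGT(3.0) = 0.633626 / 8 = 0.079.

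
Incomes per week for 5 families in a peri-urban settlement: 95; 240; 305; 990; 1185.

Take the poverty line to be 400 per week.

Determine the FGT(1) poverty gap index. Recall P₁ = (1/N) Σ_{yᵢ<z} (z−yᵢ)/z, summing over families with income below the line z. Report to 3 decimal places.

0.280

Below the line: 95, 240, 305 (q = 3 of N = 5).
Gap ratios (z−y)/z: (400−95)/400 = 0.7625; (400−240)/400 = 0.4000; (400−305)/400 = 0.2375.
Sum of shortfalls = 1.400000; P₁ averages over all N: 1.400000 / 5 = 0.280.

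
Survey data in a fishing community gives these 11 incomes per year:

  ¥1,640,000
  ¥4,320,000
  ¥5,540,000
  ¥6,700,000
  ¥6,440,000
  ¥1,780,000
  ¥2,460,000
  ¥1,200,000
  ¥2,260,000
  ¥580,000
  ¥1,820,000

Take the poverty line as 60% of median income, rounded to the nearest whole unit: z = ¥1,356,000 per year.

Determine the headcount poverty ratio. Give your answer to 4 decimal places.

2 of the 11 families have income below ¥1,356,000.
H = 2/11 = 0.1818.

0.1818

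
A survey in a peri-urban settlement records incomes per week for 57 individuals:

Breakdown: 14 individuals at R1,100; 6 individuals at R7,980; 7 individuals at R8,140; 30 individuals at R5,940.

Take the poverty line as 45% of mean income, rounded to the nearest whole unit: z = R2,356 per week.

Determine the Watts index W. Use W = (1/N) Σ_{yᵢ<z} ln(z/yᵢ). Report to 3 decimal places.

0.187

Below z: 14×R1,100 (q = 14 of N = 57).
ln(z/y) terms: ln(2356/1100) = 0.7617 (×14).
W = 10.663171 / 57 = 0.187.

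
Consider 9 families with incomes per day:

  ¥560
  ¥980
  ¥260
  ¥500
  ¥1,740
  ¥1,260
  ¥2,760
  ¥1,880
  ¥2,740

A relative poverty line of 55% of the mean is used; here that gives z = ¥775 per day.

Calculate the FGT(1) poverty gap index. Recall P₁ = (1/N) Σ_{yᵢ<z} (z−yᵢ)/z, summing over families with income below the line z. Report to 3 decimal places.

Below z: ¥260, ¥500, ¥560 (q = 3 of N = 9).
Gap ratios (z−y)/z: (775−260)/775 = 0.6645; (775−500)/775 = 0.3548; (775−560)/775 = 0.2774.
Sum of shortfalls = 1.296774; P₁ averages over all N: 1.296774 / 9 = 0.144.

0.144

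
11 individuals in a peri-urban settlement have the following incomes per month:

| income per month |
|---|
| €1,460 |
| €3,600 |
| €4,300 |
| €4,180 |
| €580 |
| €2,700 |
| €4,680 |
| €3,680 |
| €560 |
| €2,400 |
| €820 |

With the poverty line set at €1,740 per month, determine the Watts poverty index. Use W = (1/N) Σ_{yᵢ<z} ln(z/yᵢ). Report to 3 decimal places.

0.287

Poor units: €560, €580, €820, €1,460 (q = 4 of N = 11).
ln(z/y) terms: ln(1740/560) = 1.1337; ln(1740/580) = 1.0986; ln(1740/820) = 0.7523; ln(1740/1460) = 0.1754.
W = 3.160101 / 11 = 0.287.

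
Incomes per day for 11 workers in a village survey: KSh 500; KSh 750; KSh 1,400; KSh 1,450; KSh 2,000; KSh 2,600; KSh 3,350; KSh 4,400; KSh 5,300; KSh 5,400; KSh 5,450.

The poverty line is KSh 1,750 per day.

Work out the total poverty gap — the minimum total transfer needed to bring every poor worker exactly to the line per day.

KSh 2,900

Below z: KSh 500, KSh 750, KSh 1,400, KSh 1,450 (q = 4 of N = 11).
Individual gaps: 1750−500 = 1250; 1750−750 = 1000; 1750−1400 = 350; 1750−1450 = 300.
Aggregate gap = KSh 2,900.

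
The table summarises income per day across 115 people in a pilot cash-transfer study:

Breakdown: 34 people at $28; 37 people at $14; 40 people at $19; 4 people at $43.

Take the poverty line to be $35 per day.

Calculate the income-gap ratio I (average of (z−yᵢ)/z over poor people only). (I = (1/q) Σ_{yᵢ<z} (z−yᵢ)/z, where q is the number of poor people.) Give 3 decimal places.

Poor units: 37×$14, 40×$19, 34×$28 (q = 111 of N = 115).
Relative gaps: 0.6000 (×37), 0.4571 (×40), 0.2000 (×34); sum = 47.285714.
I averages over the q = 111 poor units only: 47.285714 / 111 = 0.426.

0.426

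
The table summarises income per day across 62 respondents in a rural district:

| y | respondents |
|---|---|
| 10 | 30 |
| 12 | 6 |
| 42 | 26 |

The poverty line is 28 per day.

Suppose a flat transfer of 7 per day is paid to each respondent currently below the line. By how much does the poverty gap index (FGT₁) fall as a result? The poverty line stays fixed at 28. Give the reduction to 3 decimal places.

Before: below the line — 30×10, 6×12; poverty gap index (FGT₁) = 0.36636.
After the 7 transfer: below the line — 30×17, 6×19; poverty gap index (FGT₁) = 0.22120.
Reduction = 0.36636 − 0.22120 = 0.145.

0.145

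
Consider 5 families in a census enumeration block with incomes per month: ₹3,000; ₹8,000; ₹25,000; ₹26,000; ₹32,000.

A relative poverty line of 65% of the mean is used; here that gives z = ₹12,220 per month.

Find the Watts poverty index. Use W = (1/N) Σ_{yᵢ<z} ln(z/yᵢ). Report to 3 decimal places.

Incomes under z: ₹3,000, ₹8,000 (q = 2 of N = 5).
ln(z/y) terms: ln(12220/3000) = 1.4045; ln(12220/8000) = 0.4236.
W = 1.828094 / 5 = 0.366.

0.366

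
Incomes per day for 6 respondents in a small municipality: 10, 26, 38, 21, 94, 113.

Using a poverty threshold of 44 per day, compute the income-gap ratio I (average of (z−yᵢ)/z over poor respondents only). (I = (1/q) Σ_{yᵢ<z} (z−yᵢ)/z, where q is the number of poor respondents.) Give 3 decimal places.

Incomes under z: 10, 21, 26, 38 (q = 4 of N = 6).
Relative gaps: 0.7727, 0.5227, 0.4091, 0.1364; sum = 1.840909.
The income-gap ratio divides by q (the poor only): 1.840909 / 4 = 0.460.

0.460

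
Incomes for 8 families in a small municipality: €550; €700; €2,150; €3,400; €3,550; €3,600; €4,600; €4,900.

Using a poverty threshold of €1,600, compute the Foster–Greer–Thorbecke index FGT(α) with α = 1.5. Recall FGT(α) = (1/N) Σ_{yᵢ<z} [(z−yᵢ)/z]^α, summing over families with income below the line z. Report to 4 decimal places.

Poor units: €550, €700 (q = 2 of N = 8).
Normalized shortfalls: (1600−550)/1600 = 0.6562; (1600−700)/1600 = 0.5625.
Raised to α = 1.5: 0.53162; 0.42188.
Sum = 0.953498; FGT(1.5) = 0.953498 / 8 = 0.1192.

0.1192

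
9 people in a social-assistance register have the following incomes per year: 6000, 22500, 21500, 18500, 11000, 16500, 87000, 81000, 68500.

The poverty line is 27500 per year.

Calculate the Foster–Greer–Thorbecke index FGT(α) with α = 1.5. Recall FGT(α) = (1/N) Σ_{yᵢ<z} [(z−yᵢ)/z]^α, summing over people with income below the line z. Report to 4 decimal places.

0.1973

Below the line: 6000, 11000, 16500, 18500, 21500, 22500 (q = 6 of N = 9).
Normalized shortfalls: (27500−6000)/27500 = 0.7818; (27500−11000)/27500 = 0.6000; (27500−16500)/27500 = 0.4000; (27500−18500)/27500 = 0.3273; (27500−21500)/27500 = 0.2182; (27500−22500)/27500 = 0.1818.
Raised to α = 1.5: 0.69129; 0.46476; 0.25298; 0.18723; 0.10191; 0.07753.
Sum = 1.775693; FGT(1.5) = 1.775693 / 9 = 0.1973.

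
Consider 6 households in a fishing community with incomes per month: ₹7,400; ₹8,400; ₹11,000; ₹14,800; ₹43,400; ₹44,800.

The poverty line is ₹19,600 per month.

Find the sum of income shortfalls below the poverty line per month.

Incomes under z: ₹7,400, ₹8,400, ₹11,000, ₹14,800 (q = 4 of N = 6).
Individual gaps: 19600−7400 = 12200; 19600−8400 = 11200; 19600−11000 = 8600; 19600−14800 = 4800.
Aggregate gap = ₹36,800.

₹36,800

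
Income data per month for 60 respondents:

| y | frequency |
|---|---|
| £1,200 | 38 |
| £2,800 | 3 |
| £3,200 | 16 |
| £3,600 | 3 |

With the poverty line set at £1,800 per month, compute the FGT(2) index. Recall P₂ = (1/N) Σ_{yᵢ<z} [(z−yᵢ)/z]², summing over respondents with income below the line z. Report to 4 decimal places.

0.0704

Poor units: 38×£1,200 (q = 38 of N = 60).
Relative gaps: (1800−1200)/1800 = 0.3333 (×38).
Squared: 0.1111 (×38).
Sum = 4.222222; P₂ = 4.222222 / 60 = 0.0704.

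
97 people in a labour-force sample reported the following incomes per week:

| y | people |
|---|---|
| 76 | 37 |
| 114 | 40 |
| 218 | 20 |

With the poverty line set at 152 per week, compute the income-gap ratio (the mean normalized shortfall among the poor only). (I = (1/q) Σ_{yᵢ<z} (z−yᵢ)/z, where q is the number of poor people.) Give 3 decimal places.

Below the line: 37×76, 40×114 (q = 77 of N = 97).
Relative gaps: 0.5000 (×37), 0.2500 (×40); sum = 28.500000.
The income-gap ratio divides by q (the poor only): 28.500000 / 77 = 0.370.

0.370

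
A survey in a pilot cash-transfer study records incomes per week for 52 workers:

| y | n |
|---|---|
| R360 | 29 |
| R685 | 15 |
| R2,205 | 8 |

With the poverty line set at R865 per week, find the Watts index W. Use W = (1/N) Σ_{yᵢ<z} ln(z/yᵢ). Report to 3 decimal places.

0.556

Below z: 29×R360, 15×R685 (q = 44 of N = 52).
ln(z/y) terms: ln(865/360) = 0.8766 (×29); ln(865/685) = 0.2333 (×15).
W = 28.921799 / 52 = 0.556.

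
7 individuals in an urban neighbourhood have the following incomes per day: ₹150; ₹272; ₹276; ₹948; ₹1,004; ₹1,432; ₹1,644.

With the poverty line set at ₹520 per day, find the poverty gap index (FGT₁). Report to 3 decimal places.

0.237

Poor units: ₹150, ₹272, ₹276 (q = 3 of N = 7).
Relative gaps: (520−150)/520 = 0.7115; (520−272)/520 = 0.4769; (520−276)/520 = 0.4692.
Σ = 1.657692. Dividing by the full population N = 7 gives P₁ = 0.237.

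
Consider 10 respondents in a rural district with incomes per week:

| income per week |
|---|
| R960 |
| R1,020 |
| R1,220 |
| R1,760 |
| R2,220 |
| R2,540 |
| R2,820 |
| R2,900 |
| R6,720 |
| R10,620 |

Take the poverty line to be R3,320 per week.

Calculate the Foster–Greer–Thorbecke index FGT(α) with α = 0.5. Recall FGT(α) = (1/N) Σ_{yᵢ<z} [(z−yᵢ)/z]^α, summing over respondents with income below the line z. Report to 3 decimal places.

0.496

Below the line: R960, R1,020, R1,220, R1,760, R2,220, R2,540, R2,820, R2,900 (q = 8 of N = 10).
Shortfall ratios: (3320−960)/3320 = 0.7108; (3320−1020)/3320 = 0.6928; (3320−1220)/3320 = 0.6325; (3320−1760)/3320 = 0.4699; (3320−2220)/3320 = 0.3313; (3320−2540)/3320 = 0.2349; (3320−2820)/3320 = 0.1506; (3320−2900)/3320 = 0.1265.
Raised to α = 0.5: 0.84312; 0.83233; 0.79532; 0.68548; 0.57561; 0.48471; 0.38808; 0.35568.
Sum = 4.960306; FGT(0.5) = 4.960306 / 10 = 0.496.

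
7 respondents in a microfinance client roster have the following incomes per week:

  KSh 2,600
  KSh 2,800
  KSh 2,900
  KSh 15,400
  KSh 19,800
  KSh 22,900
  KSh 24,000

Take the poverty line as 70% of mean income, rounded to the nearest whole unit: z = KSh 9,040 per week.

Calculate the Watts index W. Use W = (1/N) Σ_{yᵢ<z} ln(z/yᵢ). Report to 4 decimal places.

Below z: KSh 2,600, KSh 2,800, KSh 2,900 (q = 3 of N = 7).
Log gaps: ln(9040/2600) = 1.2461; ln(9040/2800) = 1.1720; ln(9040/2900) = 1.1369.
W = 3.555136 / 7 = 0.5079.

0.5079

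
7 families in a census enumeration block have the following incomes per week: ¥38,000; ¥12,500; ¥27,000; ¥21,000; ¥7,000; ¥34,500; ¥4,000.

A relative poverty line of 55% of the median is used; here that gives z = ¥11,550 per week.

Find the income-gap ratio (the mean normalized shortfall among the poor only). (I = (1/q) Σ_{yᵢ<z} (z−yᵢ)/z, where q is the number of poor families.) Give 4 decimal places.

0.5238

Below z: ¥4,000, ¥7,000 (q = 2 of N = 7).
Relative gaps: 0.6537, 0.3939; sum = 1.047619.
I averages over the q = 2 poor units only: 1.047619 / 2 = 0.5238.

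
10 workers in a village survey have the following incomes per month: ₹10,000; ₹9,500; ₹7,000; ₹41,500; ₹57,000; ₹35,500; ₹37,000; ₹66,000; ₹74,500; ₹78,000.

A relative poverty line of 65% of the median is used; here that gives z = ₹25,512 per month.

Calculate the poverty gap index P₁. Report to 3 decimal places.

Below z: ₹7,000, ₹9,500, ₹10,000 (q = 3 of N = 10).
Normalized shortfalls: (25512−7000)/25512 = 0.7256; (25512−9500)/25512 = 0.6276; (25512−10000)/25512 = 0.6080.
Sum of shortfalls = 1.961273; P₁ averages over all N: 1.961273 / 10 = 0.196.

0.196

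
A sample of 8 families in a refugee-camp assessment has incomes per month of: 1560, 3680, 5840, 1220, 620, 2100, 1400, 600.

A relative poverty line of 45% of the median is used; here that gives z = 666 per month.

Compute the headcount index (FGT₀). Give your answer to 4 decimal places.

2 of the 8 families have income below 666.
H = 2/8 = 0.2500.

0.2500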